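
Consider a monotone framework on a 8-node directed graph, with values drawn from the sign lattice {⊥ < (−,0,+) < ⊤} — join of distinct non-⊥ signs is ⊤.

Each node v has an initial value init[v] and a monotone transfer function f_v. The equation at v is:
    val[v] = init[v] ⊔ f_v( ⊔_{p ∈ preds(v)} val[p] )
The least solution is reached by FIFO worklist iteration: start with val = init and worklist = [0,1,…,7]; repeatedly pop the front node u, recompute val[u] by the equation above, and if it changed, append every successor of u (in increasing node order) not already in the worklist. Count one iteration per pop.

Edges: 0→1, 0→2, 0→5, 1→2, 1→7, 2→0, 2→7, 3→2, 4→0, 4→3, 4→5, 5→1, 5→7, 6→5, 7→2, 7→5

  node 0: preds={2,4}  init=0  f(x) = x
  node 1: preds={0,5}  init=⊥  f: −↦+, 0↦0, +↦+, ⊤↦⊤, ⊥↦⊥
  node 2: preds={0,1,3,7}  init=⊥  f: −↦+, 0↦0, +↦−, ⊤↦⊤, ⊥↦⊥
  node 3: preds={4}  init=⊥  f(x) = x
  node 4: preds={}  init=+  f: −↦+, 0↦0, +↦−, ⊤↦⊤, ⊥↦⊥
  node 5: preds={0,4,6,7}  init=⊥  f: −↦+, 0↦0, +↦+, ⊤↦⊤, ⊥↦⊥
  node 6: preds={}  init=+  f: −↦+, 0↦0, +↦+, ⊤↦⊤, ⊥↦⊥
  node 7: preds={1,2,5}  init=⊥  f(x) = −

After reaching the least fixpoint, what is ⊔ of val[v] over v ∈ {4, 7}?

⊤

Iteration log — 12 steps:
  step 1. node 0  ⊔preds=+  new=⊤  old=0  +wl: 
  step 2. node 1  ⊔preds=⊤  new=⊤  old=⊥  +wl: 
  step 3. node 2  ⊔preds=⊤  new=⊤  old=⊥  +wl: 0
  step 4. node 3  ⊔preds=+  new=+  old=⊥  +wl: 2
  step 5. node 4  ⊔preds=⊥  new=+  stable
  step 6. node 5  ⊔preds=⊤  new=⊤  old=⊥  +wl: 1
  step 7. node 6  ⊔preds=⊥  new=+  stable
  step 8. node 7  ⊔preds=⊤  new=−  old=⊥  +wl: 5
  step 9. node 0  ⊔preds=⊤  new=⊤  stable
  step 10. node 2  ⊔preds=⊤  new=⊤  stable
  step 11. node 1  ⊔preds=⊤  new=⊤  stable
  step 12. node 5  ⊔preds=⊤  new=⊤  stable

Least fixpoint reached:
  node 0: ⊤
  node 1: ⊤
  node 2: ⊤
  node 3: +
  node 4: +
  node 5: ⊤
  node 6: +
  node 7: −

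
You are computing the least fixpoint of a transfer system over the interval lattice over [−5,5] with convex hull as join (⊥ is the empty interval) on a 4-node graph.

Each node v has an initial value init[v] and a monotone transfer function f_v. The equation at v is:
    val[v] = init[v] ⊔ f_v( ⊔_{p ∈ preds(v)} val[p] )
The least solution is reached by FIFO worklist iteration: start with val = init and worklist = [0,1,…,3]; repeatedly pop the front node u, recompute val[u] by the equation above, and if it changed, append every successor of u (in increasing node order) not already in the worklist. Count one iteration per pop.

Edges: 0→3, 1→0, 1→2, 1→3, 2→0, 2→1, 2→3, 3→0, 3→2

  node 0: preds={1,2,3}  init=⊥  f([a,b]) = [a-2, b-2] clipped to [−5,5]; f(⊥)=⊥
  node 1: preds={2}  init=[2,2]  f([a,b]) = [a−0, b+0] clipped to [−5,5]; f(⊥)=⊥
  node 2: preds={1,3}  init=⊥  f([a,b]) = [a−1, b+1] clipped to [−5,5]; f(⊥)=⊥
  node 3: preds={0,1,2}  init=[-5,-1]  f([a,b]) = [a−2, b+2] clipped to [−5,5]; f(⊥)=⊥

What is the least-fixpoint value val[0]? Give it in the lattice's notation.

[-5,3]

Worklist (13 pops):
  #1 pop 0: in=[-5,2] → [-5,0] (was ⊥); enqueue []
  #2 pop 1: in=⊥ → [2,2] (no change)
  #3 pop 2: in=[-5,2] → [-5,3] (was ⊥); enqueue [0,1]
  #4 pop 3: in=[-5,3] → [-5,5] (was [-5,-1]); enqueue [2]
  #5 pop 0: in=[-5,5] → [-5,3] (was [-5,0]); enqueue [3]
  #6 pop 1: in=[-5,3] → [-5,3] (was [2,2]); enqueue [0]
  #7 pop 2: in=[-5,5] → [-5,5] (was [-5,3]); enqueue [1]
  #8 pop 3: in=[-5,5] → [-5,5] (no change)
  #9 pop 0: in=[-5,5] → [-5,3] (no change)
  #10 pop 1: in=[-5,5] → [-5,5] (was [-5,3]); enqueue [0,2,3]
  #11 pop 0: in=[-5,5] → [-5,3] (no change)
  #12 pop 2: in=[-5,5] → [-5,5] (no change)
  #13 pop 3: in=[-5,5] → [-5,5] (no change)

Fixpoint:
  val[0] = [-5,3]
  val[1] = [-5,5]
  val[2] = [-5,5]
  val[3] = [-5,5]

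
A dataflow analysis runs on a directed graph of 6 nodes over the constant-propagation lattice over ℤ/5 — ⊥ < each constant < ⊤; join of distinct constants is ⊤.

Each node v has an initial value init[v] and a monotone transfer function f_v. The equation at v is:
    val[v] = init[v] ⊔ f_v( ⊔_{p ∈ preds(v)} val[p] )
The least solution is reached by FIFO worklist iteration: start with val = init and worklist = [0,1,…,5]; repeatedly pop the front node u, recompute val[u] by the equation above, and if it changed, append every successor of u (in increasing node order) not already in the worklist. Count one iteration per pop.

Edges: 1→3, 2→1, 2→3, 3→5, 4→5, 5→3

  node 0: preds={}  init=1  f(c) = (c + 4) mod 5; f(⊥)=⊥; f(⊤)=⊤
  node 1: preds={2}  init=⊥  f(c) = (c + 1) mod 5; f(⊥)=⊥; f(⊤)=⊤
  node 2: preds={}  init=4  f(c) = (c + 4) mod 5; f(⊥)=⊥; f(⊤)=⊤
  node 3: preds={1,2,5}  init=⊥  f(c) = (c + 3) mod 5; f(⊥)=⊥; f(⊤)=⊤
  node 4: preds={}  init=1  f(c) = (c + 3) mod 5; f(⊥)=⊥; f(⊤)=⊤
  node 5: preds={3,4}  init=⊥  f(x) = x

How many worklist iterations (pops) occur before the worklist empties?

7

Trace (7 dequeues):
  [1] u=0 | in ⊥ | out 1 | ==
  [2] u=1 | in 4 | out 0 | prev ⊥ | push {}
  [3] u=2 | in ⊥ | out 4 | ==
  [4] u=3 | in ⊤ | out ⊤ | prev ⊥ | push {}
  [5] u=4 | in ⊥ | out 1 | ==
  [6] u=5 | in ⊤ | out ⊤ | prev ⊥ | push {3}
  [7] u=3 | in ⊤ | out ⊤ | ==

Converged values:
  [0] 1
  [1] 0
  [2] 4
  [3] ⊤
  [4] 1
  [5] ⊤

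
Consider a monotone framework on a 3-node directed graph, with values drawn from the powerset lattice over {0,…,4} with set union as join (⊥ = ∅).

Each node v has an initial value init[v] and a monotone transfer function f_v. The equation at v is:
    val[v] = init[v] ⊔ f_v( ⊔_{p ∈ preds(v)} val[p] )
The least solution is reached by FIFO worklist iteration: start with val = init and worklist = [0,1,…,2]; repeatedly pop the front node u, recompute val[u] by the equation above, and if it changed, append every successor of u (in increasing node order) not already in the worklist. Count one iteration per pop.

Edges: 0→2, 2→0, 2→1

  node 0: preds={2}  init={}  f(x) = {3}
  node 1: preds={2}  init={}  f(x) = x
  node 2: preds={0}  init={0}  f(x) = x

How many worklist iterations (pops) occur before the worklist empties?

Worklist (5 pops):
  #1 pop 0: in={0} → {3} (was {}); enqueue []
  #2 pop 1: in={0} → {0} (was {}); enqueue []
  #3 pop 2: in={3} → {0,3} (was {0}); enqueue [0,1]
  #4 pop 0: in={0,3} → {3} (no change)
  #5 pop 1: in={0,3} → {0,3} (was {0}); enqueue []

Fixpoint:
  val[0] = {3}
  val[1] = {0,3}
  val[2] = {0,3}

5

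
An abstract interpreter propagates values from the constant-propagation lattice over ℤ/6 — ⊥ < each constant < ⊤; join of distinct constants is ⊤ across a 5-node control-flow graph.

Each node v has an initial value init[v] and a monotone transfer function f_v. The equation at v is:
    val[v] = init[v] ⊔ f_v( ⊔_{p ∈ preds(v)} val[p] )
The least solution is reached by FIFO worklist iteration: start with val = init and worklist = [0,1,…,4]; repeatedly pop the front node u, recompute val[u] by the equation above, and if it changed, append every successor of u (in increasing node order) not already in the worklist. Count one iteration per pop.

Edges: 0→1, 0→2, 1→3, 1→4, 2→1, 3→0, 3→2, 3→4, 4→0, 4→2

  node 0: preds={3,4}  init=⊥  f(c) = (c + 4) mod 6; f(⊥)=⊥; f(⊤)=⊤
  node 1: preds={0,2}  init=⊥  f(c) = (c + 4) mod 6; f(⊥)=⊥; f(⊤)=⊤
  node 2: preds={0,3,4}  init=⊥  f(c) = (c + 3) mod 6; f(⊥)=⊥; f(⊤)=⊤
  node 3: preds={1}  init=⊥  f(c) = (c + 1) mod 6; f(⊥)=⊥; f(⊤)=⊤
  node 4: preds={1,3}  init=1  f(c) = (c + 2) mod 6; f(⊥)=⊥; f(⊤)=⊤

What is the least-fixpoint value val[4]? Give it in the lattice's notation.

Trace (13 dequeues):
  [1] u=0 | in 1 | out 5 | prev ⊥ | push {}
  [2] u=1 | in 5 | out 3 | prev ⊥ | push {}
  [3] u=2 | in ⊤ | out ⊤ | prev ⊥ | push {1}
  [4] u=3 | in 3 | out 4 | prev ⊥ | push {0,2}
  [5] u=4 | in ⊤ | out ⊤ | prev 1 | push {}
  [6] u=1 | in ⊤ | out ⊤ | prev 3 | push {3,4}
  [7] u=0 | in ⊤ | out ⊤ | prev 5 | push {1}
  [8] u=2 | in ⊤ | out ⊤ | ==
  [9] u=3 | in ⊤ | out ⊤ | prev 4 | push {0,2}
  [10] u=4 | in ⊤ | out ⊤ | ==
  [11] u=1 | in ⊤ | out ⊤ | ==
  [12] u=0 | in ⊤ | out ⊤ | ==
  [13] u=2 | in ⊤ | out ⊤ | ==

Converged values:
  [0] ⊤
  [1] ⊤
  [2] ⊤
  [3] ⊤
  [4] ⊤

⊤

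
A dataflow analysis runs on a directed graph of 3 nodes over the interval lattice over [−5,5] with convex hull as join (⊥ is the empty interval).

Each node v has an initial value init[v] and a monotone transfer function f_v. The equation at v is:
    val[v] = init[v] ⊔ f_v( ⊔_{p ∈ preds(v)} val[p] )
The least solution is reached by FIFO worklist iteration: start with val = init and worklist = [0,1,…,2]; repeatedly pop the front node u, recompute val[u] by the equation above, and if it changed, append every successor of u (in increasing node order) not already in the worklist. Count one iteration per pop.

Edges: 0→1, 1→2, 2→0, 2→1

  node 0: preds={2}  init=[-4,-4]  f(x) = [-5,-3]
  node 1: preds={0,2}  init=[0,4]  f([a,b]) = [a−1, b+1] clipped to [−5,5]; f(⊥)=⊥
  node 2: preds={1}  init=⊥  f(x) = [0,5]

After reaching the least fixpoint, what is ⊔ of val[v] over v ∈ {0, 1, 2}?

[-5,5]

Iteration log — 6 steps:
  step 1. node 0  ⊔preds=⊥  new=[-5,-3]  old=[-4,-4]  +wl: 
  step 2. node 1  ⊔preds=[-5,-3]  new=[-5,4]  old=[0,4]  +wl: 
  step 3. node 2  ⊔preds=[-5,4]  new=[0,5]  old=⊥  +wl: 0,1
  step 4. node 0  ⊔preds=[0,5]  new=[-5,-3]  stable
  step 5. node 1  ⊔preds=[-5,5]  new=[-5,5]  old=[-5,4]  +wl: 2
  step 6. node 2  ⊔preds=[-5,5]  new=[0,5]  stable

Least fixpoint reached:
  node 0: [-5,-3]
  node 1: [-5,5]
  node 2: [0,5]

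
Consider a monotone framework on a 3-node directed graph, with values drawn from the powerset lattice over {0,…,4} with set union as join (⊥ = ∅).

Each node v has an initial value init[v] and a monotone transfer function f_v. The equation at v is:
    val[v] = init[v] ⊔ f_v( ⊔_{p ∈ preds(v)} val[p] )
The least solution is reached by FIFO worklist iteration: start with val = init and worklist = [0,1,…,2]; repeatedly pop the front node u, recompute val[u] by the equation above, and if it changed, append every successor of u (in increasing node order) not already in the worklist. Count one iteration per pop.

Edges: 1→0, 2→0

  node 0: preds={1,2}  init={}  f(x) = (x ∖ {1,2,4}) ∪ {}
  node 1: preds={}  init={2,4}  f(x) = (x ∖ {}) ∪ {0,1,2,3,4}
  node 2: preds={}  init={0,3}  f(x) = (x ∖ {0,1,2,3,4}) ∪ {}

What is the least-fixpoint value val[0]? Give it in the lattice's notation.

{0,3}

Worklist (4 pops):
  #1 pop 0: in={0,2,3,4} → {0,3} (was {}); enqueue []
  #2 pop 1: in={} → {0,1,2,3,4} (was {2,4}); enqueue [0]
  #3 pop 2: in={} → {0,3} (no change)
  #4 pop 0: in={0,1,2,3,4} → {0,3} (no change)

Fixpoint:
  val[0] = {0,3}
  val[1] = {0,1,2,3,4}
  val[2] = {0,3}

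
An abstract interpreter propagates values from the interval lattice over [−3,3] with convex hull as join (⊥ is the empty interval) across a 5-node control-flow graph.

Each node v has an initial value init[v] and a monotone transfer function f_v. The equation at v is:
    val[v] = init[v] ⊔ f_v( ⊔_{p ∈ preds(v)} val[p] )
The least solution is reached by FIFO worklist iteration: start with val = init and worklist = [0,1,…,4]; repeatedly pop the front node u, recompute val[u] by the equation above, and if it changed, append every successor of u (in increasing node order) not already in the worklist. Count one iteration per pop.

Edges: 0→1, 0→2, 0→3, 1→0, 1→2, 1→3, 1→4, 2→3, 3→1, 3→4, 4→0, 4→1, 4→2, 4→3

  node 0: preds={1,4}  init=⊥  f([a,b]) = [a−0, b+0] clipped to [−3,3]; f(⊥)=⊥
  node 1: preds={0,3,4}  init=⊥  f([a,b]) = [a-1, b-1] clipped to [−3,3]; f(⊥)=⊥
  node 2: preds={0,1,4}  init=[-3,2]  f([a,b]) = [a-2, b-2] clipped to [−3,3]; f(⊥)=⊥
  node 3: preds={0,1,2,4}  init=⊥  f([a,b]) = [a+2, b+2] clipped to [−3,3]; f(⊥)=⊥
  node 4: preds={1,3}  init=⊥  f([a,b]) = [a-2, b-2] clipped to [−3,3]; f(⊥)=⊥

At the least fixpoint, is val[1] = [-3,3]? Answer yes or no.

Trace (11 dequeues):
  [1] u=0 | in ⊥ | out ⊥ | ==
  [2] u=1 | in ⊥ | out ⊥ | ==
  [3] u=2 | in ⊥ | out [-3,2] | ==
  [4] u=3 | in [-3,2] | out [-1,3] | prev ⊥ | push {1}
  [5] u=4 | in [-1,3] | out [-3,1] | prev ⊥ | push {0,2,3}
  [6] u=1 | in [-3,3] | out [-3,2] | prev ⊥ | push {4}
  [7] u=0 | in [-3,2] | out [-3,2] | prev ⊥ | push {1}
  [8] u=2 | in [-3,2] | out [-3,2] | ==
  [9] u=3 | in [-3,2] | out [-1,3] | ==
  [10] u=4 | in [-3,3] | out [-3,1] | ==
  [11] u=1 | in [-3,3] | out [-3,2] | ==

Converged values:
  [0] [-3,2]
  [1] [-3,2]
  [2] [-3,2]
  [3] [-1,3]
  [4] [-3,1]

no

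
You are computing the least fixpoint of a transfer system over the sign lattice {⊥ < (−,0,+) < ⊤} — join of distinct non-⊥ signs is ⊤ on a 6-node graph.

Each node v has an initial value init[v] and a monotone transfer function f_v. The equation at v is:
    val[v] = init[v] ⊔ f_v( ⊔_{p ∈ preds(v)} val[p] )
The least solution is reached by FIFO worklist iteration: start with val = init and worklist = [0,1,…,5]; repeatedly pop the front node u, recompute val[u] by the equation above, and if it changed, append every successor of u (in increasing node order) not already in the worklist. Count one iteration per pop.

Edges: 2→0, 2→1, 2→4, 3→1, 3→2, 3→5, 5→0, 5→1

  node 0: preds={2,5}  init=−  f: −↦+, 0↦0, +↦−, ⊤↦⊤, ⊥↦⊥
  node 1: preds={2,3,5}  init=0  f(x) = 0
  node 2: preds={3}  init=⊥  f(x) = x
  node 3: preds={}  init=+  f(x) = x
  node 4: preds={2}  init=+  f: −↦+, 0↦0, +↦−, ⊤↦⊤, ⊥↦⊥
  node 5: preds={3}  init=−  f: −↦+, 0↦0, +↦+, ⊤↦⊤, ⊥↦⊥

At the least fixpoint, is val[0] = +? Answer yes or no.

Trace (8 dequeues):
  [1] u=0 | in − | out ⊤ | prev − | push {}
  [2] u=1 | in ⊤ | out 0 | ==
  [3] u=2 | in + | out + | prev ⊥ | push {0,1}
  [4] u=3 | in ⊥ | out + | ==
  [5] u=4 | in + | out ⊤ | prev + | push {}
  [6] u=5 | in + | out ⊤ | prev − | push {}
  [7] u=0 | in ⊤ | out ⊤ | ==
  [8] u=1 | in ⊤ | out 0 | ==

Converged values:
  [0] ⊤
  [1] 0
  [2] +
  [3] +
  [4] ⊤
  [5] ⊤

no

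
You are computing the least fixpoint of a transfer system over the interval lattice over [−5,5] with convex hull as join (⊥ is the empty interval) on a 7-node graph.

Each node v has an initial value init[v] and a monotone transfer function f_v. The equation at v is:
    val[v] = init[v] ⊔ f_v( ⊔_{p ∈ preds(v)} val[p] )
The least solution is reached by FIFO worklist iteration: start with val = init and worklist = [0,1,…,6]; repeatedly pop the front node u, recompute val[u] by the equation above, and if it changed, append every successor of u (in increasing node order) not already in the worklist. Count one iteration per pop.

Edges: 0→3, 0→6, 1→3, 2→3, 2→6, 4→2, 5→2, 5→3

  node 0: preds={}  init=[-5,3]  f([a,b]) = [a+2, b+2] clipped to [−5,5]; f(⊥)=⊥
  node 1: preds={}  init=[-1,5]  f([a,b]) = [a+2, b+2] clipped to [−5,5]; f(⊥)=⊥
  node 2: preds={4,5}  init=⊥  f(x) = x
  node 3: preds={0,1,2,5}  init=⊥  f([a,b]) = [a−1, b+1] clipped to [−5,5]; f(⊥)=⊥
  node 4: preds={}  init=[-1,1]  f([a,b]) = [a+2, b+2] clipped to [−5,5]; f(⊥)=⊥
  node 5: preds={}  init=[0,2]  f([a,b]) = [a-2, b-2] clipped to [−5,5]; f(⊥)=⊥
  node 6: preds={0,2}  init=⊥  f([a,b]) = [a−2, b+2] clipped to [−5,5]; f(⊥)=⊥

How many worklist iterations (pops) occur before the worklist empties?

Trace (7 dequeues):
  [1] u=0 | in ⊥ | out [-5,3] | ==
  [2] u=1 | in ⊥ | out [-1,5] | ==
  [3] u=2 | in [-1,2] | out [-1,2] | prev ⊥ | push {}
  [4] u=3 | in [-5,5] | out [-5,5] | prev ⊥ | push {}
  [5] u=4 | in ⊥ | out [-1,1] | ==
  [6] u=5 | in ⊥ | out [0,2] | ==
  [7] u=6 | in [-5,3] | out [-5,5] | prev ⊥ | push {}

Converged values:
  [0] [-5,3]
  [1] [-1,5]
  [2] [-1,2]
  [3] [-5,5]
  [4] [-1,1]
  [5] [0,2]
  [6] [-5,5]

7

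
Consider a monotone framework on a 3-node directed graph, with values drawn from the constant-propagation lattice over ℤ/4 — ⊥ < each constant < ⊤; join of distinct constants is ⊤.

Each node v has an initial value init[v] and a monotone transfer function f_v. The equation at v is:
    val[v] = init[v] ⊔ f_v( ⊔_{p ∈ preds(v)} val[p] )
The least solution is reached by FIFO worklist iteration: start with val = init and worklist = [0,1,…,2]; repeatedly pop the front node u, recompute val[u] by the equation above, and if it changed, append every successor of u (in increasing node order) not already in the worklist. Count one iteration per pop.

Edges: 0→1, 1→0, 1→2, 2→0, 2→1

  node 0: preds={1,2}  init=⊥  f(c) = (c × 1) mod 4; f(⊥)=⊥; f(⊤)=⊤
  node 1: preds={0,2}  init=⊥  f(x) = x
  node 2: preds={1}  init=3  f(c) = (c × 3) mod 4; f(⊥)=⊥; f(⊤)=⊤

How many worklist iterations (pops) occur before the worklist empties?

Iteration log — 7 steps:
  step 1. node 0  ⊔preds=3  new=3  old=⊥  +wl: 
  step 2. node 1  ⊔preds=3  new=3  old=⊥  +wl: 0
  step 3. node 2  ⊔preds=3  new=⊤  old=3  +wl: 1
  step 4. node 0  ⊔preds=⊤  new=⊤  old=3  +wl: 
  step 5. node 1  ⊔preds=⊤  new=⊤  old=3  +wl: 0,2
  step 6. node 0  ⊔preds=⊤  new=⊤  stable
  step 7. node 2  ⊔preds=⊤  new=⊤  stable

Least fixpoint reached:
  node 0: ⊤
  node 1: ⊤
  node 2: ⊤

7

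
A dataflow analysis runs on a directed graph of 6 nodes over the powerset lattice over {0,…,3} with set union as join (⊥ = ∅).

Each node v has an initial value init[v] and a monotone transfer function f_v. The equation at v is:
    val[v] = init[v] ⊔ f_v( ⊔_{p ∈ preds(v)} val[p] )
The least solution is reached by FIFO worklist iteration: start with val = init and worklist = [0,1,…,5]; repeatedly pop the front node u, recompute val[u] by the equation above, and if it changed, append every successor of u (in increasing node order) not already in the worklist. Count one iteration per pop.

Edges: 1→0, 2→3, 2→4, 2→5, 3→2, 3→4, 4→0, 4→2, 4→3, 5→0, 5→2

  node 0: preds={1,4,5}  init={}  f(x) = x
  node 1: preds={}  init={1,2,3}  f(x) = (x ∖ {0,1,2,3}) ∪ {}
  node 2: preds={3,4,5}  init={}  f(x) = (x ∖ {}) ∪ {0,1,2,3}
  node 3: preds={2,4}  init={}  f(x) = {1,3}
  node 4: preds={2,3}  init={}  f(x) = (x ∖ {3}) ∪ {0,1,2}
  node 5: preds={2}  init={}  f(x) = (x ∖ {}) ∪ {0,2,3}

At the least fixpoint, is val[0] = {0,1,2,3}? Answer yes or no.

yes

Worklist (9 pops):
  #1 pop 0: in={1,2,3} → {1,2,3} (was {}); enqueue []
  #2 pop 1: in={} → {1,2,3} (no change)
  #3 pop 2: in={} → {0,1,2,3} (was {}); enqueue []
  #4 pop 3: in={0,1,2,3} → {1,3} (was {}); enqueue [2]
  #5 pop 4: in={0,1,2,3} → {0,1,2} (was {}); enqueue [0,3]
  #6 pop 5: in={0,1,2,3} → {0,1,2,3} (was {}); enqueue []
  #7 pop 2: in={0,1,2,3} → {0,1,2,3} (no change)
  #8 pop 0: in={0,1,2,3} → {0,1,2,3} (was {1,2,3}); enqueue []
  #9 pop 3: in={0,1,2,3} → {1,3} (no change)

Fixpoint:
  val[0] = {0,1,2,3}
  val[1] = {1,2,3}
  val[2] = {0,1,2,3}
  val[3] = {1,3}
  val[4] = {0,1,2}
  val[5] = {0,1,2,3}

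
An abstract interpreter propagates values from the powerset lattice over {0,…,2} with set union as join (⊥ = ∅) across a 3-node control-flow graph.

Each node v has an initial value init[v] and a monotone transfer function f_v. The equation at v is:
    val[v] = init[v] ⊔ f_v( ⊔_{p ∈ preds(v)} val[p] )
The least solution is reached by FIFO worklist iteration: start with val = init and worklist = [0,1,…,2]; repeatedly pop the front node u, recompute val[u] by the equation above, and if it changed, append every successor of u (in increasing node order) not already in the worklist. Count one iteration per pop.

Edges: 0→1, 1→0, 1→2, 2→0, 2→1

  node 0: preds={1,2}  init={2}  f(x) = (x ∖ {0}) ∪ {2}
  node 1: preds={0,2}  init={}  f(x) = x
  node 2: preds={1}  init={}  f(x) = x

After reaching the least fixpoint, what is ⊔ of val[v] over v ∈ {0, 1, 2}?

Trace (5 dequeues):
  [1] u=0 | in {} | out {2} | ==
  [2] u=1 | in {2} | out {2} | prev {} | push {0}
  [3] u=2 | in {2} | out {2} | prev {} | push {1}
  [4] u=0 | in {2} | out {2} | ==
  [5] u=1 | in {2} | out {2} | ==

Converged values:
  [0] {2}
  [1] {2}
  [2] {2}

{2}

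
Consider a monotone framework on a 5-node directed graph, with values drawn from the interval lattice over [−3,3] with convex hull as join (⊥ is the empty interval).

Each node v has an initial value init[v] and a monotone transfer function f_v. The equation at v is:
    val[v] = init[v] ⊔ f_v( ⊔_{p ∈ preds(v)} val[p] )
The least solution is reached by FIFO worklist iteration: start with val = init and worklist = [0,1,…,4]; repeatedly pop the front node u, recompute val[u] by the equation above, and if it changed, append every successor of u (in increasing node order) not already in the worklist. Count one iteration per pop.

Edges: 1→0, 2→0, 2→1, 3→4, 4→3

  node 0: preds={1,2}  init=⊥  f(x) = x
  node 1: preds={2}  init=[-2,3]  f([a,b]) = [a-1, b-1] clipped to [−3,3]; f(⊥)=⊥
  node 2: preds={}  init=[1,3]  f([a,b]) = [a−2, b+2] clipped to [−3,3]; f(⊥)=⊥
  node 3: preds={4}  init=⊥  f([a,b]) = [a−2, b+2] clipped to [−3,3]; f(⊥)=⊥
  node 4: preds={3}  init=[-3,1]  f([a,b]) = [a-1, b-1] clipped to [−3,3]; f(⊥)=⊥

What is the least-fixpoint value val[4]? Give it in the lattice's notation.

[-3,2]

Worklist (6 pops):
  #1 pop 0: in=[-2,3] → [-2,3] (was ⊥); enqueue []
  #2 pop 1: in=[1,3] → [-2,3] (no change)
  #3 pop 2: in=⊥ → [1,3] (no change)
  #4 pop 3: in=[-3,1] → [-3,3] (was ⊥); enqueue []
  #5 pop 4: in=[-3,3] → [-3,2] (was [-3,1]); enqueue [3]
  #6 pop 3: in=[-3,2] → [-3,3] (no change)

Fixpoint:
  val[0] = [-2,3]
  val[1] = [-2,3]
  val[2] = [1,3]
  val[3] = [-3,3]
  val[4] = [-3,2]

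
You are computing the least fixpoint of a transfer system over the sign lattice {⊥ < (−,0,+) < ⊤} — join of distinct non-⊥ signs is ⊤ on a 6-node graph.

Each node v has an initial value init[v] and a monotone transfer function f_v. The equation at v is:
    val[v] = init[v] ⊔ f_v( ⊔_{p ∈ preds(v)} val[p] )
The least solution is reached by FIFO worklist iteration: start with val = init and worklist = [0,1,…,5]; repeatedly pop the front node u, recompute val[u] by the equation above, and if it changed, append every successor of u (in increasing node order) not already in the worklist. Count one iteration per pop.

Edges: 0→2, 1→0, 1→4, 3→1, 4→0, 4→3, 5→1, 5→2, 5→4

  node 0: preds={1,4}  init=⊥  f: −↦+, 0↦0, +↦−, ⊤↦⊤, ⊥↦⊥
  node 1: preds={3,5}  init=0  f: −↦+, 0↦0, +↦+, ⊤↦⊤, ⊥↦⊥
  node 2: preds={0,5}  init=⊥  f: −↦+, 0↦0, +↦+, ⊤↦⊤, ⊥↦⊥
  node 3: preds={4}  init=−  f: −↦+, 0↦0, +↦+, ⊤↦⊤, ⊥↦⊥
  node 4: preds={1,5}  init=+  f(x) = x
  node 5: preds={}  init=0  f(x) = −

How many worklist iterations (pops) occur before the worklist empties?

11

Trace (11 dequeues):
  [1] u=0 | in ⊤ | out ⊤ | prev ⊥ | push {}
  [2] u=1 | in ⊤ | out ⊤ | prev 0 | push {0}
  [3] u=2 | in ⊤ | out ⊤ | prev ⊥ | push {}
  [4] u=3 | in + | out ⊤ | prev − | push {1}
  [5] u=4 | in ⊤ | out ⊤ | prev + | push {3}
  [6] u=5 | in ⊥ | out ⊤ | prev 0 | push {2,4}
  [7] u=0 | in ⊤ | out ⊤ | ==
  [8] u=1 | in ⊤ | out ⊤ | ==
  [9] u=3 | in ⊤ | out ⊤ | ==
  [10] u=2 | in ⊤ | out ⊤ | ==
  [11] u=4 | in ⊤ | out ⊤ | ==

Converged values:
  [0] ⊤
  [1] ⊤
  [2] ⊤
  [3] ⊤
  [4] ⊤
  [5] ⊤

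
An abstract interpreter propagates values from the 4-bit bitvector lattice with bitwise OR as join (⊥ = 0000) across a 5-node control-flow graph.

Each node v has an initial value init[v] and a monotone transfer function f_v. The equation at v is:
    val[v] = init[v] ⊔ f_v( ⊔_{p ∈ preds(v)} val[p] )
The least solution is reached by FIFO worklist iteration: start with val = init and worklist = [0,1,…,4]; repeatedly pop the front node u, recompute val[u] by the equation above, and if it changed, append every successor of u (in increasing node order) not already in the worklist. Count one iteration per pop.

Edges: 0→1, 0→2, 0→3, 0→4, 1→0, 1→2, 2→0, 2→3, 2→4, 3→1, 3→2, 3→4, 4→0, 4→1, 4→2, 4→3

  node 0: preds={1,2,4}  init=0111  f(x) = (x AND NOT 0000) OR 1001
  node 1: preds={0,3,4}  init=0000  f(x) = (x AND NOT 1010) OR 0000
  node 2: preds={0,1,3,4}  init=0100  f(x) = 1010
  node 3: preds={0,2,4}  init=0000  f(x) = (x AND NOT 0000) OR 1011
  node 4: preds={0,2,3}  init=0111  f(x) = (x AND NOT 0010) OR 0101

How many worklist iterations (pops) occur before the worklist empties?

9

Trace (9 dequeues):
  [1] u=0 | in 0111 | out 1111 | prev 0111 | push {}
  [2] u=1 | in 1111 | out 0101 | prev 0000 | push {0}
  [3] u=2 | in 1111 | out 1110 | prev 0100 | push {}
  [4] u=3 | in 1111 | out 1111 | prev 0000 | push {1,2}
  [5] u=4 | in 1111 | out 1111 | prev 0111 | push {3}
  [6] u=0 | in 1111 | out 1111 | ==
  [7] u=1 | in 1111 | out 0101 | ==
  [8] u=2 | in 1111 | out 1110 | ==
  [9] u=3 | in 1111 | out 1111 | ==

Converged values:
  [0] 1111
  [1] 0101
  [2] 1110
  [3] 1111
  [4] 1111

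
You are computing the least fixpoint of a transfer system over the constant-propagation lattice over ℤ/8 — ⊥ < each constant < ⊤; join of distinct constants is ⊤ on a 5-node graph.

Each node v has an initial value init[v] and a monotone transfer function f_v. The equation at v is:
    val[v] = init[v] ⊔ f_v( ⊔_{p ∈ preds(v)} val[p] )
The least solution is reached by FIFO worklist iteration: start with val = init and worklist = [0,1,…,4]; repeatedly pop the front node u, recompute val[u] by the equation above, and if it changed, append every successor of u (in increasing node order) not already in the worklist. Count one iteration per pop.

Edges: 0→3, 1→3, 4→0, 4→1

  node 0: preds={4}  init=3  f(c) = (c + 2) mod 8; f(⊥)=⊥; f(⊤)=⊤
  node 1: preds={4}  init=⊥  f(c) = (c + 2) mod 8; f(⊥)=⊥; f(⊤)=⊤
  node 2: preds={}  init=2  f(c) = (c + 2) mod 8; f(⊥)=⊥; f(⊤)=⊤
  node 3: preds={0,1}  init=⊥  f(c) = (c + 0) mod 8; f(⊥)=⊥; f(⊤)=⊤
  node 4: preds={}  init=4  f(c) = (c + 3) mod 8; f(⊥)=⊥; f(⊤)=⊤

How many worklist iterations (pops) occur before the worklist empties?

Trace (5 dequeues):
  [1] u=0 | in 4 | out ⊤ | prev 3 | push {}
  [2] u=1 | in 4 | out 6 | prev ⊥ | push {}
  [3] u=2 | in ⊥ | out 2 | ==
  [4] u=3 | in ⊤ | out ⊤ | prev ⊥ | push {}
  [5] u=4 | in ⊥ | out 4 | ==

Converged values:
  [0] ⊤
  [1] 6
  [2] 2
  [3] ⊤
  [4] 4

5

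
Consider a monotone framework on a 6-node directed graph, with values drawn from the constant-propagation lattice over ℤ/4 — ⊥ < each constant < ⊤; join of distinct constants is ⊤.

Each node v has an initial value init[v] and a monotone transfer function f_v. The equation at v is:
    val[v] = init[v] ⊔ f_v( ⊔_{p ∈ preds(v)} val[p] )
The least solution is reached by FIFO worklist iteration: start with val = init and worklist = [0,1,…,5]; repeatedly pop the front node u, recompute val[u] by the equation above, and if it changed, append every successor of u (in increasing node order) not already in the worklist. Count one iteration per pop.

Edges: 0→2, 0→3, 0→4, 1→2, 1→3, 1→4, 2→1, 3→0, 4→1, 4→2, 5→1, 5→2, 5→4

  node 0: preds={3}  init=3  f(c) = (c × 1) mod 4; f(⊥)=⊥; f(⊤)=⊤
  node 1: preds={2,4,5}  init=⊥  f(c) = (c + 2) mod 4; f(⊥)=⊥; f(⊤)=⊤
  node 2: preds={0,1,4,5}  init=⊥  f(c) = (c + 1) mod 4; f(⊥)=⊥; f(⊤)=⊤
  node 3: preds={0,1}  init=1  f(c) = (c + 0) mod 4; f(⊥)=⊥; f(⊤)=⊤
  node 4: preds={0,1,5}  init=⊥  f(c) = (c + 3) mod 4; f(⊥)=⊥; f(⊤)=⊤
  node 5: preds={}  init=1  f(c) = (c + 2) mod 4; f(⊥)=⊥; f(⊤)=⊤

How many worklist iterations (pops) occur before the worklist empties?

11

Worklist (11 pops):
  #1 pop 0: in=1 → ⊤ (was 3); enqueue []
  #2 pop 1: in=1 → 3 (was ⊥); enqueue []
  #3 pop 2: in=⊤ → ⊤ (was ⊥); enqueue [1]
  #4 pop 3: in=⊤ → ⊤ (was 1); enqueue [0]
  #5 pop 4: in=⊤ → ⊤ (was ⊥); enqueue [2]
  #6 pop 5: in=⊥ → 1 (no change)
  #7 pop 1: in=⊤ → ⊤ (was 3); enqueue [3,4]
  #8 pop 0: in=⊤ → ⊤ (no change)
  #9 pop 2: in=⊤ → ⊤ (no change)
  #10 pop 3: in=⊤ → ⊤ (no change)
  #11 pop 4: in=⊤ → ⊤ (no change)

Fixpoint:
  val[0] = ⊤
  val[1] = ⊤
  val[2] = ⊤
  val[3] = ⊤
  val[4] = ⊤
  val[5] = 1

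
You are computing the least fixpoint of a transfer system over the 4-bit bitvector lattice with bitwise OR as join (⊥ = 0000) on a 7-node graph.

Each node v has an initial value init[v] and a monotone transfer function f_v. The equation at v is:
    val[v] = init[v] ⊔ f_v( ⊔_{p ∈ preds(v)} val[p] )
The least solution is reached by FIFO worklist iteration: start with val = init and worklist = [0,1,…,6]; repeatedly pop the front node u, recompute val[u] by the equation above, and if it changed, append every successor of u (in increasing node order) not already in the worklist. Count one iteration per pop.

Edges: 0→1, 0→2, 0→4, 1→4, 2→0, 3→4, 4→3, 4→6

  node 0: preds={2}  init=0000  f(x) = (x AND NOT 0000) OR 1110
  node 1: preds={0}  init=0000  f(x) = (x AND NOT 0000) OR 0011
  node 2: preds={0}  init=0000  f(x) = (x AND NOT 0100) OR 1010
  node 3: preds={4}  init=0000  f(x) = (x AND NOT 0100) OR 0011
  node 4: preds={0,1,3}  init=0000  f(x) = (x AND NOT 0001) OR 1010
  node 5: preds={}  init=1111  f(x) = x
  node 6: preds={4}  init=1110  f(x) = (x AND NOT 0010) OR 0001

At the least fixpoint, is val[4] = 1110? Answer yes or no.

Worklist (10 pops):
  #1 pop 0: in=0000 → 1110 (was 0000); enqueue []
  #2 pop 1: in=1110 → 1111 (was 0000); enqueue []
  #3 pop 2: in=1110 → 1010 (was 0000); enqueue [0]
  #4 pop 3: in=0000 → 0011 (was 0000); enqueue []
  #5 pop 4: in=1111 → 1110 (was 0000); enqueue [3]
  #6 pop 5: in=0000 → 1111 (no change)
  #7 pop 6: in=1110 → 1111 (was 1110); enqueue []
  #8 pop 0: in=1010 → 1110 (no change)
  #9 pop 3: in=1110 → 1011 (was 0011); enqueue [4]
  #10 pop 4: in=1111 → 1110 (no change)

Fixpoint:
  val[0] = 1110
  val[1] = 1111
  val[2] = 1010
  val[3] = 1011
  val[4] = 1110
  val[5] = 1111
  val[6] = 1111

yes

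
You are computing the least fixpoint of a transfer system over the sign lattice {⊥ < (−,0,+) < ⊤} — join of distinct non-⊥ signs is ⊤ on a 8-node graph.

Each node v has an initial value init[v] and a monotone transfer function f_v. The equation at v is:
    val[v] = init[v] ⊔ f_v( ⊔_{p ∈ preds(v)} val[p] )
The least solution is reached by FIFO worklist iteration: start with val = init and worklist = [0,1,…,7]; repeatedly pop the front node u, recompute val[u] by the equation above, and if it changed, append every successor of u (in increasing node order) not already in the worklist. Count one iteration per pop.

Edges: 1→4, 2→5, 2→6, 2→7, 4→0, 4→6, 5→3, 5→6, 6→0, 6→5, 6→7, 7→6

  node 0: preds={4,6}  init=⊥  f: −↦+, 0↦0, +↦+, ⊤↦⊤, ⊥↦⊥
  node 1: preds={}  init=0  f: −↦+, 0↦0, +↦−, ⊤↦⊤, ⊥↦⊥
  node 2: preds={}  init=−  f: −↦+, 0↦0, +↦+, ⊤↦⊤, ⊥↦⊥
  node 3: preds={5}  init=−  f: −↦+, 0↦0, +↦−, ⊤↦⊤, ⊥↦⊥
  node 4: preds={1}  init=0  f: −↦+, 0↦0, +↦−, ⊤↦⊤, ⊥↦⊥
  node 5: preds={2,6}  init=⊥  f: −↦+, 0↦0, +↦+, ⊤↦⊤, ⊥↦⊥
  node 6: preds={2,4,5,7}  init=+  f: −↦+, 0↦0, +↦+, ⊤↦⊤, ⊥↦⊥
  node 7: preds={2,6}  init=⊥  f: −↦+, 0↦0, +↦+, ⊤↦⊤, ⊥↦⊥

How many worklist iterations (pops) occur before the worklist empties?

12

Iteration log — 12 steps:
  step 1. node 0  ⊔preds=⊤  new=⊤  old=⊥  +wl: 
  step 2. node 1  ⊔preds=⊥  new=0  stable
  step 3. node 2  ⊔preds=⊥  new=−  stable
  step 4. node 3  ⊔preds=⊥  new=−  stable
  step 5. node 4  ⊔preds=0  new=0  stable
  step 6. node 5  ⊔preds=⊤  new=⊤  old=⊥  +wl: 3
  step 7. node 6  ⊔preds=⊤  new=⊤  old=+  +wl: 0,5
  step 8. node 7  ⊔preds=⊤  new=⊤  old=⊥  +wl: 6
  step 9. node 3  ⊔preds=⊤  new=⊤  old=−  +wl: 
  step 10. node 0  ⊔preds=⊤  new=⊤  stable
  step 11. node 5  ⊔preds=⊤  new=⊤  stable
  step 12. node 6  ⊔preds=⊤  new=⊤  stable

Least fixpoint reached:
  node 0: ⊤
  node 1: 0
  node 2: −
  node 3: ⊤
  node 4: 0
  node 5: ⊤
  node 6: ⊤
  node 7: ⊤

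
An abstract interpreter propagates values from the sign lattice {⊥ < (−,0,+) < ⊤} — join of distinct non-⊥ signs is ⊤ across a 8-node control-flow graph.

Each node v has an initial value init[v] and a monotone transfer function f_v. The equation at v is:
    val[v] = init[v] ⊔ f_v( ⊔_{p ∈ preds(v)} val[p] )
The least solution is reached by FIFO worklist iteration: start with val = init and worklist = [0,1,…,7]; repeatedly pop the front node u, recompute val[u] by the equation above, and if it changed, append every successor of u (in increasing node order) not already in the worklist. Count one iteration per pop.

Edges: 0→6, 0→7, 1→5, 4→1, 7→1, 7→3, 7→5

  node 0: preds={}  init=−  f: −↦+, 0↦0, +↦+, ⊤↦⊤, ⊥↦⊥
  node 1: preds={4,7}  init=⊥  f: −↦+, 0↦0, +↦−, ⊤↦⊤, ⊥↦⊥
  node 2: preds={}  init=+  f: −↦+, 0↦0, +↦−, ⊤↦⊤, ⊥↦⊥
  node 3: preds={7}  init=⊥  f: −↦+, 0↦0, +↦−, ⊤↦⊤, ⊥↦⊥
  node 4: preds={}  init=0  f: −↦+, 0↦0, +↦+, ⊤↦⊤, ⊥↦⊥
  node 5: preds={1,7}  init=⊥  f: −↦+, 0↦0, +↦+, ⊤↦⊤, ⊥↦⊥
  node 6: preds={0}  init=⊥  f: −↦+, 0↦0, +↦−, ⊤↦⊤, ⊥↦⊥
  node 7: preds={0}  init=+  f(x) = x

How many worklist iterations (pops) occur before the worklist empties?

Iteration log — 11 steps:
  step 1. node 0  ⊔preds=⊥  new=−  stable
  step 2. node 1  ⊔preds=⊤  new=⊤  old=⊥  +wl: 
  step 3. node 2  ⊔preds=⊥  new=+  stable
  step 4. node 3  ⊔preds=+  new=−  old=⊥  +wl: 
  step 5. node 4  ⊔preds=⊥  new=0  stable
  step 6. node 5  ⊔preds=⊤  new=⊤  old=⊥  +wl: 
  step 7. node 6  ⊔preds=−  new=+  old=⊥  +wl: 
  step 8. node 7  ⊔preds=−  new=⊤  old=+  +wl: 1,3,5
  step 9. node 1  ⊔preds=⊤  new=⊤  stable
  step 10. node 3  ⊔preds=⊤  new=⊤  old=−  +wl: 
  step 11. node 5  ⊔preds=⊤  new=⊤  stable

Least fixpoint reached:
  node 0: −
  node 1: ⊤
  node 2: +
  node 3: ⊤
  node 4: 0
  node 5: ⊤
  node 6: +
  node 7: ⊤

11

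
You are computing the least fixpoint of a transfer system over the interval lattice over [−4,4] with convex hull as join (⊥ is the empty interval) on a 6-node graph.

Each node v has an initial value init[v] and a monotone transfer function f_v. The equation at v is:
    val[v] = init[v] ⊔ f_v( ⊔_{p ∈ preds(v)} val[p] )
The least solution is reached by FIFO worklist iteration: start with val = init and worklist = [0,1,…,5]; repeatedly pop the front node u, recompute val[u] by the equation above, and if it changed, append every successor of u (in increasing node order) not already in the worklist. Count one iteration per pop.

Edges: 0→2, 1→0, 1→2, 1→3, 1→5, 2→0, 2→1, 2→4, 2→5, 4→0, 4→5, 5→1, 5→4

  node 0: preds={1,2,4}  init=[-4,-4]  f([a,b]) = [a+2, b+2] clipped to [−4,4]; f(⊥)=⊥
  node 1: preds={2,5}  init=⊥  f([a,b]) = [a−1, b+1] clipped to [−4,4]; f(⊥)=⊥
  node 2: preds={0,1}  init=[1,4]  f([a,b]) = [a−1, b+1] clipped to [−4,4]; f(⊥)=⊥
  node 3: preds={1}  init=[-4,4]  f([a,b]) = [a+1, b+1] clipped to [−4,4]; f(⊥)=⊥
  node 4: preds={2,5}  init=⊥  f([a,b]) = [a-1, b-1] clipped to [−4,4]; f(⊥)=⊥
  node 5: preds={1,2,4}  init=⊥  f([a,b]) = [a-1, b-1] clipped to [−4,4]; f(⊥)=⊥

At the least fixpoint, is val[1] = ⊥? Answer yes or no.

Worklist (13 pops):
  #1 pop 0: in=[1,4] → [-4,4] (was [-4,-4]); enqueue []
  #2 pop 1: in=[1,4] → [0,4] (was ⊥); enqueue [0]
  #3 pop 2: in=[-4,4] → [-4,4] (was [1,4]); enqueue [1]
  #4 pop 3: in=[0,4] → [-4,4] (no change)
  #5 pop 4: in=[-4,4] → [-4,3] (was ⊥); enqueue []
  #6 pop 5: in=[-4,4] → [-4,3] (was ⊥); enqueue [4]
  #7 pop 0: in=[-4,4] → [-4,4] (no change)
  #8 pop 1: in=[-4,4] → [-4,4] (was [0,4]); enqueue [0,2,3,5]
  #9 pop 4: in=[-4,4] → [-4,3] (no change)
  #10 pop 0: in=[-4,4] → [-4,4] (no change)
  #11 pop 2: in=[-4,4] → [-4,4] (no change)
  #12 pop 3: in=[-4,4] → [-4,4] (no change)
  #13 pop 5: in=[-4,4] → [-4,3] (no change)

Fixpoint:
  val[0] = [-4,4]
  val[1] = [-4,4]
  val[2] = [-4,4]
  val[3] = [-4,4]
  val[4] = [-4,3]
  val[5] = [-4,3]

no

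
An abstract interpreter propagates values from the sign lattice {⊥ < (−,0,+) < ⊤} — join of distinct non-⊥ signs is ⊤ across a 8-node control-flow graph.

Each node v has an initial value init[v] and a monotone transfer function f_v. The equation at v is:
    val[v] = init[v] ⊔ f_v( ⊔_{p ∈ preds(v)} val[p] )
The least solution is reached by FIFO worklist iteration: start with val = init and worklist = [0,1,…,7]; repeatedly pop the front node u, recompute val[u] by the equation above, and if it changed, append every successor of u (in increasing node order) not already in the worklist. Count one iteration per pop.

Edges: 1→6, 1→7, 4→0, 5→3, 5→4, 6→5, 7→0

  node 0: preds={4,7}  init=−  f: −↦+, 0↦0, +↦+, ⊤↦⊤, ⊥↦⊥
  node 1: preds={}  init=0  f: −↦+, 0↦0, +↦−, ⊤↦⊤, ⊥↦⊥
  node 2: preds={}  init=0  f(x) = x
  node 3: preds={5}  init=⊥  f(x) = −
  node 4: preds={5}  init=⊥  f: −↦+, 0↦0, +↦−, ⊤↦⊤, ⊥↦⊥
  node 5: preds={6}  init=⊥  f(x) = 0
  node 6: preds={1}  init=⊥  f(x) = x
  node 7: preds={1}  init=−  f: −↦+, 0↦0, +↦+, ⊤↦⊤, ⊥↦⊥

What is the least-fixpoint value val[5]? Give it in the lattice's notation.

Worklist (12 pops):
  #1 pop 0: in=− → ⊤ (was −); enqueue []
  #2 pop 1: in=⊥ → 0 (no change)
  #3 pop 2: in=⊥ → 0 (no change)
  #4 pop 3: in=⊥ → − (was ⊥); enqueue []
  #5 pop 4: in=⊥ → ⊥ (no change)
  #6 pop 5: in=⊥ → 0 (was ⊥); enqueue [3,4]
  #7 pop 6: in=0 → 0 (was ⊥); enqueue [5]
  #8 pop 7: in=0 → ⊤ (was −); enqueue [0]
  #9 pop 3: in=0 → − (no change)
  #10 pop 4: in=0 → 0 (was ⊥); enqueue []
  #11 pop 5: in=0 → 0 (no change)
  #12 pop 0: in=⊤ → ⊤ (no change)

Fixpoint:
  val[0] = ⊤
  val[1] = 0
  val[2] = 0
  val[3] = −
  val[4] = 0
  val[5] = 0
  val[6] = 0
  val[7] = ⊤

0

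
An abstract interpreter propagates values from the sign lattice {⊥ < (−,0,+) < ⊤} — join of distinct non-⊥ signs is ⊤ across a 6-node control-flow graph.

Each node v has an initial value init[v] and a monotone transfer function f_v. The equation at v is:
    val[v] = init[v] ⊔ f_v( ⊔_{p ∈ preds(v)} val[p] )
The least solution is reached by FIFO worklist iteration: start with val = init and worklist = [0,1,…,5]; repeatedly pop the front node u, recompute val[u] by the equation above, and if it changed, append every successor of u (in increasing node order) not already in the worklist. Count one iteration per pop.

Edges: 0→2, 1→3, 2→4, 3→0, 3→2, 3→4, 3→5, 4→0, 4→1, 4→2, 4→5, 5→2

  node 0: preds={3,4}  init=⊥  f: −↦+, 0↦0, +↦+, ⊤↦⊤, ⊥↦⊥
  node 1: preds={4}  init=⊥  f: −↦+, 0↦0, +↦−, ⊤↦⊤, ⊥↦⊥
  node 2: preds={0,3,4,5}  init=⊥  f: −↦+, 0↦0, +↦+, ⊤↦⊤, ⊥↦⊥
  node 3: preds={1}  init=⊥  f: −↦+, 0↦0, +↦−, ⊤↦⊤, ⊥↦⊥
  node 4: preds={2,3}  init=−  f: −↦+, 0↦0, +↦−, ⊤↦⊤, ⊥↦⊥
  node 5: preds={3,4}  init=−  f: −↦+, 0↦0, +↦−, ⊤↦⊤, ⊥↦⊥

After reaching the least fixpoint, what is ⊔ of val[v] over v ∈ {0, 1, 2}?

Trace (14 dequeues):
  [1] u=0 | in − | out + | prev ⊥ | push {}
  [2] u=1 | in − | out + | prev ⊥ | push {}
  [3] u=2 | in ⊤ | out ⊤ | prev ⊥ | push {}
  [4] u=3 | in + | out − | prev ⊥ | push {0,2}
  [5] u=4 | in ⊤ | out ⊤ | prev − | push {1}
  [6] u=5 | in ⊤ | out ⊤ | prev − | push {}
  [7] u=0 | in ⊤ | out ⊤ | prev + | push {}
  [8] u=2 | in ⊤ | out ⊤ | ==
  [9] u=1 | in ⊤ | out ⊤ | prev + | push {3}
  [10] u=3 | in ⊤ | out ⊤ | prev − | push {0,2,4,5}
  [11] u=0 | in ⊤ | out ⊤ | ==
  [12] u=2 | in ⊤ | out ⊤ | ==
  [13] u=4 | in ⊤ | out ⊤ | ==
  [14] u=5 | in ⊤ | out ⊤ | ==

Converged values:
  [0] ⊤
  [1] ⊤
  [2] ⊤
  [3] ⊤
  [4] ⊤
  [5] ⊤

⊤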